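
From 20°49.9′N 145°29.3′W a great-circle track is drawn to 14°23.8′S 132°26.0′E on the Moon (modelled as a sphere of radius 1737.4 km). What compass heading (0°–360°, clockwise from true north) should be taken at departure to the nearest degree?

With φ₁ = 0.3636, φ₂ = -0.2513, Δλ = -1.4325 rad, the forward-azimuth formula gives
θ = atan2( sin Δλ cos φ₂ , cos φ₁ sin φ₂ − sin φ₁ cos φ₂ cos Δλ ) = atan2(-0.9594, -0.2799) = -106.26°.
Adding 360° brings this into [0°, 360°): 254°.

254°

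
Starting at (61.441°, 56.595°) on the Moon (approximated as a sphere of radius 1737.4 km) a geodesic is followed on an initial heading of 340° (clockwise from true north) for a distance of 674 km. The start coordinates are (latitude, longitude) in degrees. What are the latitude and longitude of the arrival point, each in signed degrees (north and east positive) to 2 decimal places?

79.42°, 11.80°

Angular distance δ = d/R = 674/1737.4 = 0.38794 rad; initial bearing θ = 5.9341 rad.
sin φ₂ = sin φ₁ cos δ + cos φ₁ sin δ cos θ = (0.8783)(0.9257) + (0.4781)(0.3783)(0.9397) = 0.9830, so φ₂ = 79.42°.
Δλ = atan2(sin θ sin δ cos φ₁, cos δ − sin φ₁ sin φ₂) = atan2(-0.0619, 0.0623) = -44.791°.
λ₂ = 56.595° − 44.791° = 11.80°.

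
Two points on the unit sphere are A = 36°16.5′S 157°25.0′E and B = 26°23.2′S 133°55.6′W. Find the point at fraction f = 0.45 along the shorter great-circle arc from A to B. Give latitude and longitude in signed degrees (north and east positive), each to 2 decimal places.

-36.87°, -169.77°

The central angle between A and B is δ = 1.0171 rad.
With f = 0.45, the slerp weights are sin((1−f)δ)/sin δ = 0.6239 and sin(fδ)/sin δ = 0.5195.
Weighted sum of the unit vectors: (0.6239)·(-0.7444,0.3096,-0.5917) + (0.5195)·(-0.6215,-0.6452,-0.4444) = (-0.7873, -0.1420, -0.6000).
Converting back: φ = atan2(z, √(x²+y²)) = -36.87°, λ = atan2(y, x) = -169.77°.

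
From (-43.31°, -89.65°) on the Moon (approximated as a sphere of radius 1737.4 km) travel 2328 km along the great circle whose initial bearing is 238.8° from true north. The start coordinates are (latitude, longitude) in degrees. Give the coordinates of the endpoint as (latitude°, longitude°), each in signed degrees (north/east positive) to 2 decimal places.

Angular distance δ = d/R = 2328/1737.4 = 1.33993 rad; initial bearing θ = 4.1678 rad.
sin φ₂ = sin φ₁ cos δ + cos φ₁ sin δ cos θ = (-0.6859)(0.2288) + (0.7277)(0.9735)(-0.5180) = -0.5239, so φ₂ = -31.59°.
Δλ = atan2(sin θ sin δ cos φ₁, cos δ − sin φ₁ sin φ₂) = atan2(-0.6059, -0.1305) = -102.159°.
λ₂ = -89.650° − 102.159° = -191.81° → 168.19° after wrapping to (−180°, 180°].

-31.59°, 168.19°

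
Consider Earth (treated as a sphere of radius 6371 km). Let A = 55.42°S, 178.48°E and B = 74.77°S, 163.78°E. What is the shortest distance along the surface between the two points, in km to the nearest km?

2244 km

Let φ₁ = -0.9673 rad, φ₂ = -1.3050 rad, and Δλ = -0.2566 rad.
cos c = sin φ₁ sin φ₂ + cos φ₁ cos φ₂ cos Δλ = (-0.8233)(-0.9649) + (0.5676)(0.2627)(0.9673) = 0.93863,
so c = arccos(0.93863) = 0.35215 rad.
Distance = R·c = 6371 × 0.3522 ≈ 2244 km.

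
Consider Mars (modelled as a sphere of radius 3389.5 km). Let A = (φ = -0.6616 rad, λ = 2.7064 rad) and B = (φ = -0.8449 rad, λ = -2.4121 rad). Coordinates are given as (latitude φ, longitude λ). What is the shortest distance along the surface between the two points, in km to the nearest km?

2852 km

In radians: φ₁ = -0.6616, φ₂ = -0.8449, Δλ = 66.732° = 1.1647 rad.
Haversine: a = sin²(Δφ/2) + cos φ₁ cos φ₂ sin²(Δλ/2) = 0.0084 + (0.7890)(0.6638)(0.3025) = 0.16680.
Central angle c = 2·arcsin(√a) = 0.84143 rad.
Distance = R·c = 3389.5 × 0.8414 ≈ 2852 km.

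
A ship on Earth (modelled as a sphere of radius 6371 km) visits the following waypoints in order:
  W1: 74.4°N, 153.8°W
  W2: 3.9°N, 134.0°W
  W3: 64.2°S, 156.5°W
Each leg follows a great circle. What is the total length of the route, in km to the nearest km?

Leg W1→W2: central angle 1.2472 rad, distance 7946.1 km.
Leg W2→W3: central angle 1.2239 rad, distance 7797.8 km.
Total: 7946.1 + 7797.8 ≈ 15744 km.

15744 km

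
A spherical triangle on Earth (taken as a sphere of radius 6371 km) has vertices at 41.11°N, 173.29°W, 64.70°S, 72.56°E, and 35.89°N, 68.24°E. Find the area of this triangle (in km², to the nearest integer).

Side lengths (central angles): a = 1.7566, b = 1.4762, c = 2.3835 rad; semiperimeter s = 2.8082.
By l'Huilier's theorem, tan(E/4) = √[tan(s/2) tan((s−a)/2) tan((s−b)/2) tan((s−c)/2)], giving spherical excess E = 2.6103 rad.
Area = E·R² = 2.6103 × (6371)² ≈ 105949273 km².

105949273 km²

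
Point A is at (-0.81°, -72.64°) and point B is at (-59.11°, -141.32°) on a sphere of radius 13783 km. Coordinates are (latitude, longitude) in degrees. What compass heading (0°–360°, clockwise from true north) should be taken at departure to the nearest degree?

With φ₁ = -0.0141, φ₂ = -1.0317, Δλ = -1.1987 rad, the forward-azimuth formula gives
θ = atan2( sin Δλ cos φ₂ , cos φ₁ sin φ₂ − sin φ₁ cos φ₂ cos Δλ ) = atan2(-0.4783, -0.8554) = -150.79°.
Adding 360° brings this into [0°, 360°): 209°.

209°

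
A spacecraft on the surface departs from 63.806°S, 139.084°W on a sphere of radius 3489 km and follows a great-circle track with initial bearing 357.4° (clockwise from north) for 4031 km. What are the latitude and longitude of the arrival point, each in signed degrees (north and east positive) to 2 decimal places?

2.37°, -141.46°

Angular distance δ = d/R = 4031/3489 = 1.15535 rad; initial bearing θ = 6.2378 rad.
sin φ₂ = sin φ₁ cos δ + cos φ₁ sin δ cos θ = (-0.8973)(0.4036) + (0.4414)(0.9149)(0.9990) = 0.0413, so φ₂ = 2.37°.
Δλ = atan2(sin θ sin δ cos φ₁, cos δ − sin φ₁ sin φ₂) = atan2(-0.0183, 0.4407) = -2.381°.
λ₂ = -139.084° − 2.381° = -141.46°.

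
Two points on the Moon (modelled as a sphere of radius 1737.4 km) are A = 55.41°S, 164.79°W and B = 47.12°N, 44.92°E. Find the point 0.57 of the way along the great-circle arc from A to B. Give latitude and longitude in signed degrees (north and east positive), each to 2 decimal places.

-5.75°, 94.81°

Central angle δ = 2.7898 rad. Interpolating on the sphere with fraction f = 0.57:
P = [sin((1−f)δ)·A + sin(fδ)·B] / sin δ = 2.7047·A + 2.9018·B in Cartesian coordinates,
giving P = (-0.0835, 0.9915, -0.1002), i.e. latitude -5.75°, longitude 94.81°.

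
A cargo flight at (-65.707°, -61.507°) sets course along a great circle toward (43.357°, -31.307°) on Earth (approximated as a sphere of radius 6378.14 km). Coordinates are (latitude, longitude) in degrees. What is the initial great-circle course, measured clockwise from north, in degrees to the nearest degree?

With φ₁ = -1.1468, φ₂ = 0.7567, Δλ = 0.5271 rad, the forward-azimuth formula gives
θ = atan2( sin Δλ cos φ₂ , cos φ₁ sin φ₂ − sin φ₁ cos φ₂ cos Δλ ) = atan2(0.3657, 0.8552) = 23.15°.
So the initial bearing is 23°.

23°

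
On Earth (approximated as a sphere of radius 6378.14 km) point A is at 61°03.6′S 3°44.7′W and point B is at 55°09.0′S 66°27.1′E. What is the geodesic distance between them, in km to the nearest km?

3977 km

With latitudes φ₁ = -61.060°, φ₂ = -55.150° and longitude difference Δλ = 70.197°:
cos c = sin φ₁ sin φ₂ + cos φ₁ cos φ₂ cos Δλ = (-0.8751)(-0.8207) + (0.4839)(0.5714)(0.3388) = 0.81185,
so c = arccos(0.81185) = 0.62348 rad.
Distance = R·c = 6378.14 × 0.6235 ≈ 3977 km.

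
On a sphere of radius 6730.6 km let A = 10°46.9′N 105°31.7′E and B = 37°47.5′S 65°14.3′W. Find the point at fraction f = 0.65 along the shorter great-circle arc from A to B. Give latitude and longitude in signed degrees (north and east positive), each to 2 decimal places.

-74.54°, 22.14°

The central angle between A and B is δ = 2.6485 rad.
With f = 0.65, the slerp weights are sin((1−f)δ)/sin δ = 1.6896 and sin(fδ)/sin δ = 2.0886.
Weighted sum of the unit vectors: (1.6896)·(-0.2630,0.9465,0.1871) + (2.0886)·(0.3310,-0.7176,-0.6128) = (0.2470, 0.1005, -0.9638).
Converting back: φ = atan2(z, √(x²+y²)) = -74.54°, λ = atan2(y, x) = 22.14°.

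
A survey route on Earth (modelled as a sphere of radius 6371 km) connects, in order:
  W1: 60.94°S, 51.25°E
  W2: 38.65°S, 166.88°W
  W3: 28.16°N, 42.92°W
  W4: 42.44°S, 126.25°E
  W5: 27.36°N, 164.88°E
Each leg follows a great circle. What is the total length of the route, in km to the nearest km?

Leg W1→W2: central angle 1.3207 rad, distance 8413.9 km.
Leg W2→W3: central angle 2.3177 rad, distance 14766.1 km.
Leg W3→W4: central angle 2.8490 rad, distance 18151.3 km.
Leg W4→W5: central angle 1.3675 rad, distance 8712.4 km.
Total: 8413.9 + 14766.1 + 18151.3 + 8712.4 ≈ 50044 km.

50044 km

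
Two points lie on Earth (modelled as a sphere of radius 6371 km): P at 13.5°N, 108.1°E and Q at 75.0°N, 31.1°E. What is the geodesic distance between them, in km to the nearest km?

With latitudes φ₁ = 13.500°, φ₂ = 75.000° and longitude difference Δλ = -77.000°:
cos c = sin φ₁ sin φ₂ + cos φ₁ cos φ₂ cos Δλ = (0.2334)(0.9659) + (0.9724)(0.2588)(0.2250) = 0.28210,
so c = arccos(0.28210) = 1.28481 rad.
Distance = R·c = 6371 × 1.2848 ≈ 8186 km.

8186 km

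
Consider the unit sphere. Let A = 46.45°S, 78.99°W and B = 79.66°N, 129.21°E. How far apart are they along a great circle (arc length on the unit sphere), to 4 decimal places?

2.5357

Let φ₁ = -0.8107 rad, φ₂ = 1.3903 rad, and Δλ = -2.6494 rad.
cos c = sin φ₁ sin φ₂ + cos φ₁ cos φ₂ cos Δλ = (-0.7248)(0.9838) + (0.6890)(0.1795)(-0.8813) = -0.82199,
so c = arccos(-0.82199) = 2.53569 rad.
On the unit sphere the arc length equals the central angle: 2.5357.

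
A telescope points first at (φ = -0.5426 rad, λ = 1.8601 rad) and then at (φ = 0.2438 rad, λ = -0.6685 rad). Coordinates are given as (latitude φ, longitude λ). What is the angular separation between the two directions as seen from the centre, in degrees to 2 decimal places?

143.55°

With latitudes φ₁ = -31.089°, φ₂ = 13.969° and longitude difference Δλ = -144.878°:
cos c = sin φ₁ sin φ₂ + cos φ₁ cos φ₂ cos Δλ = (-0.5164)(0.2414) + (0.8564)(0.9704)(-0.8179) = -0.80438,
so c = arccos(-0.80438) = 2.50543 rad.
So the angular separation is 143.55°.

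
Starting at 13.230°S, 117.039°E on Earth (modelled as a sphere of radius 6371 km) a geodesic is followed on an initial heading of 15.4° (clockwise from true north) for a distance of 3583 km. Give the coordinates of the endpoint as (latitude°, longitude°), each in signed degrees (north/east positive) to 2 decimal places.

17.87°, 125.59°

Angular distance δ = d/R = 3583/6371 = 0.56239 rad; initial bearing θ = 0.2688 rad.
sin φ₂ = sin φ₁ cos δ + cos φ₁ sin δ cos θ = (-0.2289)(0.8460) + (0.9735)(0.5332)(0.9641) = 0.3068, so φ₂ = 17.87°.
Δλ = atan2(sin θ sin δ cos φ₁, cos δ − sin φ₁ sin φ₂) = atan2(0.1378, 0.9162) = 8.556°.
λ₂ = 117.039° + 8.556° = 125.59°.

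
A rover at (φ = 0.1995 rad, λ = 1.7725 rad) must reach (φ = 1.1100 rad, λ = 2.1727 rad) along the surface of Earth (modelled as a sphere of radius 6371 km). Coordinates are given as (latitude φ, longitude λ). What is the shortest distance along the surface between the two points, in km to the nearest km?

In radians: φ₁ = 0.1995, φ₂ = 1.1100, Δλ = 22.930° = 0.4002 rad.
cos c = sin φ₁ sin φ₂ + cos φ₁ cos φ₂ cos Δλ = (0.1982)(0.8957) + (0.9802)(0.4447)(0.9210) = 0.57891,
so c = arccos(0.57891) = 0.95340 rad.
Distance = R·c = 6371 × 0.9534 ≈ 6074 km.

6074 km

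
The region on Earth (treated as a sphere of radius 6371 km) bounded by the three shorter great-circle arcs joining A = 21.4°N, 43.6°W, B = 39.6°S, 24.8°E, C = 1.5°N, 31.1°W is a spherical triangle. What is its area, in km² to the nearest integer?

2980125 km²

Side lengths (central angles): a = 1.1427, b = 0.4072, c = 1.5393 rad; semiperimeter s = 1.5446.
By l'Huilier's theorem, tan(E/4) = √[tan(s/2) tan((s−a)/2) tan((s−b)/2) tan((s−c)/2)], giving spherical excess E = 0.0734 rad.
Area = E·R² = 0.0734 × (6371)² ≈ 2980125 km².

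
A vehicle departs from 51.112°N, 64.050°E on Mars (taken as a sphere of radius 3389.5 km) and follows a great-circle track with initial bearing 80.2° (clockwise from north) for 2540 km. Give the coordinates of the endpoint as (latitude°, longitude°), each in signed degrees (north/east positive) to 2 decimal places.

Angular distance δ = d/R = 2540/3389.5 = 0.74937 rad; initial bearing θ = 1.3998 rad.
sin φ₂ = sin φ₁ cos δ + cos φ₁ sin δ cos θ = (0.7784)(0.7321) + (0.6278)(0.6812)(0.1702) = 0.6426, so φ₂ = 39.99°.
Δλ = atan2(sin θ sin δ cos φ₁, cos δ − sin φ₁ sin φ₂) = atan2(0.4214, 0.2319) = 61.177°.
λ₂ = 64.050° + 61.177° = 125.23°.

39.99°, 125.23°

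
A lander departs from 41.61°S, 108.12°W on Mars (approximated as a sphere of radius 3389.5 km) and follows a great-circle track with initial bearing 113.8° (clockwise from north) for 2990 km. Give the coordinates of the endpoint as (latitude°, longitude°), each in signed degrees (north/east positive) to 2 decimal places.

Angular distance δ = d/R = 2990/3389.5 = 0.88214 rad; initial bearing θ = 1.9862 rad.
sin φ₂ = sin φ₁ cos δ + cos φ₁ sin δ cos θ = (-0.6641)(0.6355) + (0.7477)(0.7721)(-0.4035) = -0.6550, so φ₂ = -40.92°.
Δλ = atan2(sin θ sin δ cos φ₁, cos δ − sin φ₁ sin φ₂) = atan2(0.5282, 0.2006) = 69.207°.
λ₂ = -108.120° + 69.207° = -38.91°.

-40.92°, -38.91°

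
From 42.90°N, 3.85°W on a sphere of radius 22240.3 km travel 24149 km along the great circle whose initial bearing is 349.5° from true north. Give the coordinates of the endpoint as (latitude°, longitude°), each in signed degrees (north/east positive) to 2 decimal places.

72.66°, -151.10°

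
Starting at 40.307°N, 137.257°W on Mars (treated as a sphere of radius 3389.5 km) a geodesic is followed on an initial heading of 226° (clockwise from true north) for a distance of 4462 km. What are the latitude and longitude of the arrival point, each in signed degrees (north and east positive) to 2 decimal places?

Angular distance δ = d/R = 4462/3389.5 = 1.31642 rad; initial bearing θ = 3.9444 rad.
sin φ₂ = sin φ₁ cos δ + cos φ₁ sin δ cos θ = (0.6469)(0.2516) + (0.7626)(0.9678)(-0.6947) = -0.3499, so φ₂ = -20.48°.
Δλ = atan2(sin θ sin δ cos φ₁, cos δ − sin φ₁ sin φ₂) = atan2(-0.5309, 0.4780) = -48.002°.
λ₂ = -137.257° − 48.002° = -185.26° → 174.74° after wrapping to (−180°, 180°].

-20.48°, 174.74°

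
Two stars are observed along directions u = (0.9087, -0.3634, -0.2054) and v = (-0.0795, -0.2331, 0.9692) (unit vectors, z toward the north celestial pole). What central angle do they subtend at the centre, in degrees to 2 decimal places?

u·v = -0.1866; |u| = 1.0000, |v| = 1.0000.
cos θ = (u·v)/(|u||v|) = -0.1866, so θ = 100.75°.

100.75°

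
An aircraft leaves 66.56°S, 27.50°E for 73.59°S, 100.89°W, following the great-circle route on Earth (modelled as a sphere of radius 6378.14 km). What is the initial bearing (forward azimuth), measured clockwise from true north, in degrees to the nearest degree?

Δλ = -128.390° = -2.2408 rad.
y = sin Δλ · cos φ₂ = (-0.7838)(0.2825) = -0.2214
x = cos φ₁ sin φ₂ − sin φ₁ cos φ₂ cos Δλ = (0.3978)(-0.9593) − (-0.9175)(0.2825)(-0.6210) = -0.5425
θ = atan2(y, x) = -157.80°; adding 360° gives 202°.

202°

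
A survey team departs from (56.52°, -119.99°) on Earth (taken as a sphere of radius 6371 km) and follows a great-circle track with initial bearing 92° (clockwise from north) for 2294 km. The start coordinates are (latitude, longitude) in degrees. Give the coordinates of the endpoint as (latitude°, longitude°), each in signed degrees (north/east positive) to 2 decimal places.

Angular distance δ = d/R = 2294/6371 = 0.36007 rad; initial bearing θ = 1.6057 rad.
sin φ₂ = sin φ₁ cos δ + cos φ₁ sin δ cos θ = (0.8341)(0.9359) + (0.5516)(0.3523)(-0.0349) = 0.7738, so φ₂ = 50.70°.
Δλ = atan2(sin θ sin δ cos φ₁, cos δ − sin φ₁ sin φ₂) = atan2(0.1942, 0.2905) = 33.773°.
λ₂ = -119.990° + 33.773° = -86.22°.

50.70°, -86.22°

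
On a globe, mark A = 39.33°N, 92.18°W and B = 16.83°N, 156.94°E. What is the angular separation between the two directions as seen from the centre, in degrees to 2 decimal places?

In radians: φ₁ = 0.6864, φ₂ = 0.2937, Δλ = -110.880° = -1.9352 rad.
cos c = sin φ₁ sin φ₂ + cos φ₁ cos φ₂ cos Δλ = (0.6338)(0.2895) + (0.7735)(0.9572)(-0.3564) = -0.08038,
so c = arccos(-0.08038) = 1.65126 rad.
So the angular separation is 94.61°.

94.61°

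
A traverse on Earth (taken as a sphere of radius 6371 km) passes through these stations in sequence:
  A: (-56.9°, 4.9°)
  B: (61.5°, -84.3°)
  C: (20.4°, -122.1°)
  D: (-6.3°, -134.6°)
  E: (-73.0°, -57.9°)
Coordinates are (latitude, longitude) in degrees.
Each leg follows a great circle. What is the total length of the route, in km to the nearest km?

32838 km

Leg A→B: central angle 2.3929 rad, distance 15245.0 km.
Leg B→C: central angle 0.8504 rad, distance 5417.6 km.
Leg C→D: central angle 0.5130 rad, distance 3268.2 km.
Leg D→E: central angle 1.3981 rad, distance 8907.6 km.
Total: 15245.0 + 5417.6 + 3268.2 + 8907.6 ≈ 32838 km.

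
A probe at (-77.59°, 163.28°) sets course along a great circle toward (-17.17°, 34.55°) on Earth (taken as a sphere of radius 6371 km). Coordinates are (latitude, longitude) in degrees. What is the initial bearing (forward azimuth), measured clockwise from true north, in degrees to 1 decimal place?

229.0°

Δλ = -128.730° = -2.2468 rad.
y = sin Δλ · cos φ₂ = (-0.7801)(0.9554) = -0.7453
x = cos φ₁ sin φ₂ − sin φ₁ cos φ₂ cos Δλ = (0.2149)(-0.2952) − (-0.9766)(0.9554)(-0.6257) = -0.6472
θ = atan2(y, x) = -130.97°; adding 360° gives 229.0°.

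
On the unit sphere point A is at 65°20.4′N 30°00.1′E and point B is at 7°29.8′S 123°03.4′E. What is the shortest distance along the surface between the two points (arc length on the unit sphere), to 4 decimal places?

1.7119

In radians: φ₁ = 1.1404, φ₂ = -0.1308, Δλ = 93.055° = 1.6241 rad.
cos c = sin φ₁ sin φ₂ + cos φ₁ cos φ₂ cos Δλ = (0.9088)(-0.1305) + (0.4172)(0.9915)(-0.0533) = -0.14062,
so c = arccos(-0.14062) = 1.71188 rad.
On the unit sphere the arc length equals the central angle: 1.7119.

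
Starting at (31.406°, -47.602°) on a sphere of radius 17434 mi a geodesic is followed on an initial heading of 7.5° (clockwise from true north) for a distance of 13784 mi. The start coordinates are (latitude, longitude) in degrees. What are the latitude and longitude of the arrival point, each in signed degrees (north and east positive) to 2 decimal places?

Angular distance δ = d/R = 13784/17434 = 0.79064 rad; initial bearing θ = 0.1309 rad.
sin φ₂ = sin φ₁ cos δ + cos φ₁ sin δ cos θ = (0.5211)(0.7034) + (0.8535)(0.7108)(0.9914) = 0.9680, so φ₂ = 75.47°.
Δλ = atan2(sin θ sin δ cos φ₁, cos δ − sin φ₁ sin φ₂) = atan2(0.0792, 0.1990) = 21.703°.
λ₂ = -47.602° + 21.703° = -25.90°.

75.47°, -25.90°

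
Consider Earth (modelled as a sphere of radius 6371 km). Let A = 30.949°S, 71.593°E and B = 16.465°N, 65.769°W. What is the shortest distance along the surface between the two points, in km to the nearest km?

15418 km

With latitudes φ₁ = -30.949°, φ₂ = 16.465° and longitude difference Δλ = -137.362°:
cos c = sin φ₁ sin φ₂ + cos φ₁ cos φ₂ cos Δλ = (-0.5143)(0.2834) + (0.8576)(0.9590)(-0.7356) = -0.75080,
so c = arccos(-0.75080) = 2.42007 rad.
Distance = R·c = 6371 × 2.4201 ≈ 15418 km.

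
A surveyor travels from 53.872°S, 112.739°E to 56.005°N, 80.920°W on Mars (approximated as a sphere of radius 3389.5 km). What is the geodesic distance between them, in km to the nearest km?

10168 km

With latitudes φ₁ = -53.872°, φ₂ = 56.005° and longitude difference Δλ = 166.341°:
cos c = sin φ₁ sin φ₂ + cos φ₁ cos φ₂ cos Δλ = (-0.8077)(0.8291) + (0.5896)(0.5591)(-0.9717) = -0.98998,
so c = arccos(-0.98998) = 2.99994 rad.
Distance = R·c = 3389.5 × 2.9999 ≈ 10168 km.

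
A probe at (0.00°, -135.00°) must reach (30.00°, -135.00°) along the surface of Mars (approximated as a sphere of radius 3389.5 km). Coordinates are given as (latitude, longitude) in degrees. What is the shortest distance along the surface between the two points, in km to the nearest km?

Let φ₁ = 0.0000 rad, φ₂ = 0.5236 rad, and Δλ = 0.0000 rad.
cos c = sin φ₁ sin φ₂ + cos φ₁ cos φ₂ cos Δλ = (0.0000)(0.5000) + (1.0000)(0.8660)(1.0000) = 0.86603,
so c = arccos(0.86603) = 0.52360 rad.
Distance = R·c = 3389.5 × 0.5236 ≈ 1775 km.

1775 km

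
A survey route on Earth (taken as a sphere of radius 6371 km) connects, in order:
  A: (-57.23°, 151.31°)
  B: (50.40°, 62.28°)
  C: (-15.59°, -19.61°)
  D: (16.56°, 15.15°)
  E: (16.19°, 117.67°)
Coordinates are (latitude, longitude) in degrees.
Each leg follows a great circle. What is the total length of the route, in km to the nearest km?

Leg A→B: central angle 2.2680 rad, distance 14449.2 km.
Leg B→C: central angle 1.6916 rad, distance 10776.9 km.
Leg C→D: central angle 0.8204 rad, distance 5227.0 km.
Leg D→E: central angle 1.6912 rad, distance 10774.4 km.
Total: 14449.2 + 10776.9 + 5227.0 + 10774.4 ≈ 41227 km.

41227 km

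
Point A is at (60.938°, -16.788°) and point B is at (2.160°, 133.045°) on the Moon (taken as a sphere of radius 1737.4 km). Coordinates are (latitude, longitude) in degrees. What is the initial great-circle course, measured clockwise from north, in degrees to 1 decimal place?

With φ₁ = 1.0636, φ₂ = 0.0377, Δλ = 2.6151 rad, the forward-azimuth formula gives
θ = atan2( sin Δλ cos φ₂ , cos φ₁ sin φ₂ − sin φ₁ cos φ₂ cos Δλ ) = atan2(0.5022, 0.7735) = 32.99°.
So the initial bearing is 33.0°.

33.0°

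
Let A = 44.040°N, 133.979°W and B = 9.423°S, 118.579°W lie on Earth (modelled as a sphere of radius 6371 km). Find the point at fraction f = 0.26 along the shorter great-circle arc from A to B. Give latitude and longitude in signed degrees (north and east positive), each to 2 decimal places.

30.29°, -128.72°

The central angle between A and B is δ = 0.9644 rad.
With f = 0.26, the slerp weights are sin((1−f)δ)/sin δ = 0.7966 and sin(fδ)/sin δ = 0.3020.
Weighted sum of the unit vectors: (0.7966)·(-0.4992,-0.5173,0.6952) + (0.3020)·(-0.4719,-0.8663,-0.1637) = (-0.5402, -0.6737, 0.5044).
Converting back: φ = atan2(z, √(x²+y²)) = 30.29°, λ = atan2(y, x) = -128.72°.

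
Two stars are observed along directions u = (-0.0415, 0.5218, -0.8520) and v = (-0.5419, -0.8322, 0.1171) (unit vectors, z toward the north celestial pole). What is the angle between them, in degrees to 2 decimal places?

u·v = -0.5115; |u| = 1.0000, |v| = 1.0000.
cos θ = (u·v)/(|u||v|) = -0.5116, so θ = 120.77°.

120.77°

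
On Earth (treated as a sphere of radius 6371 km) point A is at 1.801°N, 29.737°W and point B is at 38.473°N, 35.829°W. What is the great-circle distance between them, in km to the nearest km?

4125 km

Let φ₁ = 0.0314 rad, φ₂ = 0.6715 rad, and Δλ = -0.1063 rad.
cos c = sin φ₁ sin φ₂ + cos φ₁ cos φ₂ cos Δλ = (0.0314)(0.6221) + (0.9995)(0.7829)(0.9944) = 0.79765,
so c = arccos(0.79765) = 0.64741 rad.
Distance = R·c = 6371 × 0.6474 ≈ 4125 km.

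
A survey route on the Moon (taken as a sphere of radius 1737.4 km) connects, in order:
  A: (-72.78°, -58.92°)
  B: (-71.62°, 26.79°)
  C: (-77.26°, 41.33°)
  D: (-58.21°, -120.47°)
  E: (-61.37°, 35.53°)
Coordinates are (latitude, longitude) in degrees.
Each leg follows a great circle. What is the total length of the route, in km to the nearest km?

Leg A→B: central angle 0.4192 rad, distance 728.3 km.
Leg B→C: central angle 0.1190 rad, distance 206.7 km.
Leg C→D: central angle 0.7689 rad, distance 1335.8 km.
Leg D→E: central angle 1.0293 rad, distance 1788.2 km.
Total: 728.3 + 206.7 + 1335.8 + 1788.2 ≈ 4059 km.

4059 km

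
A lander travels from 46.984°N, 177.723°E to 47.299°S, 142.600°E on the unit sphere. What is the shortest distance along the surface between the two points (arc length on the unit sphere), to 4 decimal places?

With latitudes φ₁ = 46.984°, φ₂ = -47.299° and longitude difference Δλ = -35.123°:
Haversine: a = sin²(Δφ/2) + cos φ₁ cos φ₂ sin²(Δλ/2) = 0.5373 + (0.6822)(0.6782)(0.0910) = 0.57946.
Central angle c = 2·arcsin(√a) = 1.73040 rad.
On the unit sphere the arc length equals the central angle: 1.7304.

1.7304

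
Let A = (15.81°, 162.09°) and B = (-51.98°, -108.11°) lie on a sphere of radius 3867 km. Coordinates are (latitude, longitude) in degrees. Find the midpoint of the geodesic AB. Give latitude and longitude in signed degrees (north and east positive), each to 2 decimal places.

The central angle between A and B is δ = 1.7850 rad.
With f = 0.5, the slerp weights are sin((1−f)δ)/sin δ = 0.7969 and sin(fδ)/sin δ = 0.7969.
Weighted sum of the unit vectors: (0.7969)·(-0.9155,0.2959,0.2724) + (0.7969)·(-0.1915,-0.5854,-0.7878) = (-0.8821, -0.2307, -0.4107).
Converting back: φ = atan2(z, √(x²+y²)) = -24.25°, λ = atan2(y, x) = -165.34°.

-24.25°, -165.34°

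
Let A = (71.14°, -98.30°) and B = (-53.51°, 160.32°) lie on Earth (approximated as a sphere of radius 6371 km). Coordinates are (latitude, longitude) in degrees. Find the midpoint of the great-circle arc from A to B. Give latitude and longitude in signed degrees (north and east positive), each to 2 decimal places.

12.97°, -168.85°

The central angle between A and B is δ = 2.4960 rad.
With f = 0.5, the slerp weights are sin((1−f)δ)/sin δ = 1.5761 and sin(fδ)/sin δ = 1.5761.
Weighted sum of the unit vectors: (1.5761)·(-0.0467,-0.3199,0.9463) + (1.5761)·(-0.5599,0.2003,-0.8040) = (-0.9561, -0.1885, 0.2244).
Converting back: φ = atan2(z, √(x²+y²)) = 12.97°, λ = atan2(y, x) = -168.85°.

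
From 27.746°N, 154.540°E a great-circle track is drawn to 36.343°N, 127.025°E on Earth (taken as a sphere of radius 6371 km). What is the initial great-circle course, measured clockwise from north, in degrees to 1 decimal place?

297.3°

With φ₁ = 0.4843, φ₂ = 0.6343, Δλ = -0.4802 rad, the forward-azimuth formula gives
θ = atan2( sin Δλ cos φ₂ , cos φ₁ sin φ₂ − sin φ₁ cos φ₂ cos Δλ ) = atan2(-0.3721, 0.1919) = -62.72°.
Adding 360° brings this into [0°, 360°): 297.3°.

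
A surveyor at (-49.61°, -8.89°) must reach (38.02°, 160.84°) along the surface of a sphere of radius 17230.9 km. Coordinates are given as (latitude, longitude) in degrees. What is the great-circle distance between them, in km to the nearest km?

50004 km

With latitudes φ₁ = -49.610°, φ₂ = 38.020° and longitude difference Δλ = 169.730°:
cos c = sin φ₁ sin φ₂ + cos φ₁ cos φ₂ cos Δλ = (-0.7617)(0.6159) + (0.6480)(0.7878)(-0.9840) = -0.97143,
so c = arccos(-0.97143) = 2.90199 rad.
Distance = R·c = 17230.9 × 2.9020 ≈ 50004 km.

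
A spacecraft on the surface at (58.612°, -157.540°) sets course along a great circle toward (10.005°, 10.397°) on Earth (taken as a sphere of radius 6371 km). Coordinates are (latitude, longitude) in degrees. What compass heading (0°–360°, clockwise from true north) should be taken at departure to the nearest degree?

13°

Δλ = 167.937° = 2.9311 rad.
y = sin Δλ · cos φ₂ = (0.2090)(0.9848) = 0.2058
x = cos φ₁ sin φ₂ − sin φ₁ cos φ₂ cos Δλ = (0.5208)(0.1737) − (0.8537)(0.9848)(-0.9779) = 0.9126
θ = atan2(y, x) = 12.71°, so the bearing is 13°.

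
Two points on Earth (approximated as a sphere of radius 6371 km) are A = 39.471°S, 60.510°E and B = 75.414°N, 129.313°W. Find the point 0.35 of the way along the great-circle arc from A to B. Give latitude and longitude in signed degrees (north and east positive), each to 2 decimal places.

10.76°, 63.78°

The central angle between A and B is δ = 2.5094 rad.
With f = 0.35, the slerp weights are sin((1−f)δ)/sin δ = 1.6893 and sin(fδ)/sin δ = 1.3025.
Weighted sum of the unit vectors: (1.6893)·(0.3800,0.6719,-0.6357) + (1.3025)·(-0.1596,-0.1948,0.9678) = (0.4341, 0.8813, 0.1867).
Converting back: φ = atan2(z, √(x²+y²)) = 10.76°, λ = atan2(y, x) = 63.78°.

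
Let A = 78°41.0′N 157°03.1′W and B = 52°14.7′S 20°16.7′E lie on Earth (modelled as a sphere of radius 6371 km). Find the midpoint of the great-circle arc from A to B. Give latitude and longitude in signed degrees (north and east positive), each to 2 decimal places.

24.52°, 19.02°

The central angle between A and B is δ = 2.6799 rad.
With f = 0.5, the slerp weights are sin((1−f)δ)/sin δ = 2.1851 and sin(fδ)/sin δ = 2.1851.
Weighted sum of the unit vectors: (2.1851)·(-0.1807,-0.0765,0.9806) + (2.1851)·(0.5743,0.2122,-0.7906) = (0.8601, 0.2965, 0.4150).
Converting back: φ = atan2(z, √(x²+y²)) = 24.52°, λ = atan2(y, x) = 19.02°.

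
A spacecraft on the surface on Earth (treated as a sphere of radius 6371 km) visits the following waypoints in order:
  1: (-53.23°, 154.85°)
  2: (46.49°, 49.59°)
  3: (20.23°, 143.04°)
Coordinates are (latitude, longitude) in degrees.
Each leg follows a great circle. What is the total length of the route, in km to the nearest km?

23501 km

Leg 1→2: central angle 2.3315 rad, distance 14854.0 km.
Leg 2→3: central angle 1.3573 rad, distance 8647.2 km.
Total: 14854.0 + 8647.2 ≈ 23501 km.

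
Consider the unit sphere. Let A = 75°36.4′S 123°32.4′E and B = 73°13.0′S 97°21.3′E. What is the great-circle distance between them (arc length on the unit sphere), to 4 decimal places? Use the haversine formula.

0.1284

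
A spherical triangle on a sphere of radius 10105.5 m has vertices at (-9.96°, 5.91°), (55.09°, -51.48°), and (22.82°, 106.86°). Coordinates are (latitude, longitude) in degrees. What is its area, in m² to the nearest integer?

184171330 m²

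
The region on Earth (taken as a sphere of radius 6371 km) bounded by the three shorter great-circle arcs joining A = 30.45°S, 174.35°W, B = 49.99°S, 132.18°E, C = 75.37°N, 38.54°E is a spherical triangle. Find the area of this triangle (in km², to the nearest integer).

79709515 km²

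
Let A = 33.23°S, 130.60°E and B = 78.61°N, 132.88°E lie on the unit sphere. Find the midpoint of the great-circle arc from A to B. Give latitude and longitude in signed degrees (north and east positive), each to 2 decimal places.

The central angle between A and B is δ = 1.9521 rad.
With f = 0.5, the slerp weights are sin((1−f)δ)/sin δ = 0.8924 and sin(fδ)/sin δ = 0.8924.
Weighted sum of the unit vectors: (0.8924)·(-0.5444,0.6351,-0.5480) + (0.8924)·(-0.1344,0.1447,0.9803) = (-0.6057, 0.6959, 0.3858).
Converting back: φ = atan2(z, √(x²+y²)) = 22.69°, λ = atan2(y, x) = 131.04°.

22.69°, 131.04°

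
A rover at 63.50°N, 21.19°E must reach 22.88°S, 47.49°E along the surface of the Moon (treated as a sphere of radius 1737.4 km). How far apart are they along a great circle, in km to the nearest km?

In radians: φ₁ = 1.1083, φ₂ = -0.3993, Δλ = 26.300° = 0.4590 rad.
cos c = sin φ₁ sin φ₂ + cos φ₁ cos φ₂ cos Δλ = (0.8949)(-0.3888) + (0.4462)(0.9213)(0.8965) = 0.02059,
so c = arccos(0.02059) = 1.55021 rad.
Distance = R·c = 1737.4 × 1.5502 ≈ 2693 km.

2693 km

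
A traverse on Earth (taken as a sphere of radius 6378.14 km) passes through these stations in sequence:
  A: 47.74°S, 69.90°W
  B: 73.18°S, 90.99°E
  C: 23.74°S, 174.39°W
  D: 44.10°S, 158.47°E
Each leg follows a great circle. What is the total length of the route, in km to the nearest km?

17490 km

Leg A→B: central angle 1.0186 rad, distance 6496.7 km.
Leg B→C: central angle 1.1982 rad, distance 7642.3 km.
Leg C→D: central angle 0.5254 rad, distance 3350.8 km.
Total: 6496.7 + 7642.3 + 3350.8 ≈ 17490 km.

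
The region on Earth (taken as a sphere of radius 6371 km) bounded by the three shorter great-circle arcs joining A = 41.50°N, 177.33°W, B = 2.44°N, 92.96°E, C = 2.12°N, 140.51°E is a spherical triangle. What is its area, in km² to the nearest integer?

16859062 km²

Side lengths (central angles): a = 0.8292, b = 0.9529, c = 1.5388 rad; semiperimeter s = 1.6605.
By l'Huilier's theorem, tan(E/4) = √[tan(s/2) tan((s−a)/2) tan((s−b)/2) tan((s−c)/2)], giving spherical excess E = 0.4154 rad.
Area = E·R² = 0.4154 × (6371)² ≈ 16859062 km².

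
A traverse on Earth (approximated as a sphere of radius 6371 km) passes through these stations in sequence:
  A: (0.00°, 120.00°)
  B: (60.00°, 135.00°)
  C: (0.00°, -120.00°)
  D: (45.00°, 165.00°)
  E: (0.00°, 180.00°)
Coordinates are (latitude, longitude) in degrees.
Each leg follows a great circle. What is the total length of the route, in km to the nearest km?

Leg A→B: central angle 1.0668 rad, distance 6796.3 km.
Leg B→C: central angle 1.7006 rad, distance 10834.3 km.
Leg C→D: central angle 1.3867 rad, distance 8835.0 km.
Leg D→E: central angle 0.8189 rad, distance 5217.3 km.
Total: 6796.3 + 10834.3 + 8835.0 + 5217.3 ≈ 31683 km.

31683 km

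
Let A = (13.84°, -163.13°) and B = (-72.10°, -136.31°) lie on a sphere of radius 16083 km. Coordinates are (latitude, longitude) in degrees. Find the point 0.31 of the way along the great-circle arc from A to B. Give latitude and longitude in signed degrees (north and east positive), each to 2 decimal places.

-13.12°, -159.39°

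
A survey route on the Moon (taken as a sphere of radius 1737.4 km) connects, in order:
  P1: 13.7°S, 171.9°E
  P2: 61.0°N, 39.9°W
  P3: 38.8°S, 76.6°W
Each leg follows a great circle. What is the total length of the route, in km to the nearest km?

Leg P1→P2: central angle 2.2237 rad, distance 3863.4 km.
Leg P2→P3: central angle 1.8184 rad, distance 3159.3 km.
Total: 3863.4 + 3159.3 ≈ 7023 km.

7023 km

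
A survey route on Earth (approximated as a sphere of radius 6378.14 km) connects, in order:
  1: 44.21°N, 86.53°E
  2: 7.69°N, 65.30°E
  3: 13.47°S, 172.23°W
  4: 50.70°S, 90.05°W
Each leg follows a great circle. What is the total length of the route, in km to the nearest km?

26593 km

Leg 1→2: central angle 0.7145 rad, distance 4557.0 km.
Leg 2→3: central angle 2.1514 rad, distance 13722.2 km.
Leg 3→4: central angle 1.3036 rad, distance 8314.3 km.
Total: 4557.0 + 13722.2 + 8314.3 ≈ 26593 km.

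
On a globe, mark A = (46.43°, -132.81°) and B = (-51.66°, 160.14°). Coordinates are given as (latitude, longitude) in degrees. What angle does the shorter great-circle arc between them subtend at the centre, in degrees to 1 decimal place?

113.7°

With latitudes φ₁ = 46.430°, φ₂ = -51.660° and longitude difference Δλ = -67.050°:
cos c = sin φ₁ sin φ₂ + cos φ₁ cos φ₂ cos Δλ = (0.7245)(-0.7843) + (0.6892)(0.6203)(0.3899) = -0.40157,
so c = arccos(-0.40157) = 1.98402 rad.
So the angular separation is 113.7°.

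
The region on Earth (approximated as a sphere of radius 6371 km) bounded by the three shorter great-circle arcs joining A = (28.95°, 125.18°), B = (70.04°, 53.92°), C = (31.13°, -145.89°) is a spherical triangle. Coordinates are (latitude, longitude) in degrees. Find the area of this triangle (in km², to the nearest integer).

30603879 km²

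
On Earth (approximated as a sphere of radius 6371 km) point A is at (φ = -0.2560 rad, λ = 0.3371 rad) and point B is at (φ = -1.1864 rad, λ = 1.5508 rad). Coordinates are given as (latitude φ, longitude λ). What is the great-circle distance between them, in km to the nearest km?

7651 km

Let φ₁ = -0.2560 rad, φ₂ = -1.1864 rad, and Δλ = 1.2137 rad.
cos c = sin φ₁ sin φ₂ + cos φ₁ cos φ₂ cos Δλ = (-0.2532)(-0.9270) + (0.9674)(0.3750)(0.3496) = 0.36155,
so c = arccos(0.36155) = 1.20087 rad.
Distance = R·c = 6371 × 1.2009 ≈ 7651 km.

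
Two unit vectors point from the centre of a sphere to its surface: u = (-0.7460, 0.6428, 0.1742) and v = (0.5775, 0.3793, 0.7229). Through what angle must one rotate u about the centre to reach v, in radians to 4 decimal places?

u·v = -0.0611; |u| = 1.0000, |v| = 1.0000.
cos θ = (u·v)/(|u||v|) = -0.0611, so θ = 1.6319 rad.

1.6319 rad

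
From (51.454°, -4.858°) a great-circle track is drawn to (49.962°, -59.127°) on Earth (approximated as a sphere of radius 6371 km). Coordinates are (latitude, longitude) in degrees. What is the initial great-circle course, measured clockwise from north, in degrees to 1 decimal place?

289.3°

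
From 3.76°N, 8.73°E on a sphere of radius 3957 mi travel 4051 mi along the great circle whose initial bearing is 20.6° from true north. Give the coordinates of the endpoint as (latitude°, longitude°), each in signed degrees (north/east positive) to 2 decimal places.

Angular distance δ = d/R = 4051/3957 = 1.02376 rad; initial bearing θ = 0.3595 rad.
sin φ₂ = sin φ₁ cos δ + cos φ₁ sin δ cos θ = (0.0656)(0.5202) + (0.9978)(0.8541)(0.9361) = 0.8318, so φ₂ = 56.29°.
Δλ = atan2(sin θ sin δ cos φ₁, cos δ − sin φ₁ sin φ₂) = atan2(0.2998, 0.4656) = 32.781°.
λ₂ = 8.730° + 32.781° = 41.51°.

56.29°, 41.51°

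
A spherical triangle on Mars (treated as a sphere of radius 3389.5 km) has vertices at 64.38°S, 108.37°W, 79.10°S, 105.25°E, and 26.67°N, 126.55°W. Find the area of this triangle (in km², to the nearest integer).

Side lengths (central angles): a = 2.1475, b = 1.6084, c = 0.6140 rad; semiperimeter s = 2.1850.
By l'Huilier's theorem, tan(E/4) = √[tan(s/2) tan((s−a)/2) tan((s−b)/2) tan((s−c)/2)], giving spherical excess E = 0.4127 rad.
Area = E·R² = 0.4127 × (3389.5)² ≈ 4741897 km².

4741897 km²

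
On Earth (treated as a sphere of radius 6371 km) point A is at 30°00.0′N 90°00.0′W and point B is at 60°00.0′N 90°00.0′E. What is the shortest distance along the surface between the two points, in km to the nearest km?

Let φ₁ = 0.5236 rad, φ₂ = 1.0472 rad, and Δλ = -3.1416 rad.
cos c = sin φ₁ sin φ₂ + cos φ₁ cos φ₂ cos Δλ = (0.5000)(0.8660) + (0.8660)(0.5000)(-1.0000) = -0.00000,
so c = arccos(-0.00000) = 1.57080 rad.
Distance = R·c = 6371 × 1.5708 ≈ 10008 km.

10008 km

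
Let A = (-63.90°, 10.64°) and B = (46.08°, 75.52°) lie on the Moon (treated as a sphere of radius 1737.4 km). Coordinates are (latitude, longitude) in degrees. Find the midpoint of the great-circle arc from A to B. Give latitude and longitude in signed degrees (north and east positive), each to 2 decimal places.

-10.42°, 51.18°

The central angle between A and B is δ = 2.1145 rad.
With f = 0.5, the slerp weights are sin((1−f)δ)/sin δ = 1.0178 and sin(fδ)/sin δ = 1.0178.
Weighted sum of the unit vectors: (1.0178)·(0.4324,0.0812,-0.8980) + (1.0178)·(0.1734,0.6716,0.7203) = (0.6166, 0.7662, -0.1809).
Converting back: φ = atan2(z, √(x²+y²)) = -10.42°, λ = atan2(y, x) = 51.18°.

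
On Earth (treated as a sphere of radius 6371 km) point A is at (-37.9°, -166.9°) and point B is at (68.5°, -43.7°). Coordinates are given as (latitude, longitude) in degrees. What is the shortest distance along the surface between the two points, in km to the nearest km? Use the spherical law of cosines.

15220 km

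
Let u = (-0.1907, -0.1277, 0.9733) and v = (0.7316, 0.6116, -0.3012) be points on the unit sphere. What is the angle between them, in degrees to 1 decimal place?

u·v = -0.5108; |u| = 1.0000, |v| = 1.0000.
cos θ = (u·v)/(|u||v|) = -0.5108, so θ = 120.7°.

120.7°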